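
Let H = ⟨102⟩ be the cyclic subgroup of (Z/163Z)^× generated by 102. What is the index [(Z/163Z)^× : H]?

3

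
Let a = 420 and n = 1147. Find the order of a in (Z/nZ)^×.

ord(420) | φ(1147) = φ(31·37) = (31−1)·(37−1) = 30·36 = 1080 = 2^3 · 3^3 · 5.
Divisors of 1080: 1, 2, 3, 4, 5, 6, 8, 9, 10, 12, 15, 18, 20, 24, 27, 30, 36, 40, 45, 54, 60, 72, 90, 108, 120, 135, 180, 216, 270, 360, 540, 1080.
Test each divisor d:
420^1 ≡ 420
420^2 ≡ 909
420^3 ≡ 976
420^4 ≡ 441
420^5 ≡ 553
420^6 ≡ 566
420^8 ≡ 638
420^9 ≡ 709
420^10 ≡ 707
420^12 ≡ 343
420^15 ≡ 991
420^18 ≡ 295
420^20 ≡ 904
420^24 ≡ 655
420^27 ≡ 401
420^30 ≡ 249
420^36 ≡ 1000
420^40 ≡ 552
420^45 ≡ 154
420^54 ≡ 221
420^60 ≡ 63
420^72 ≡ 963
420^90 ≡ 776
420^108 ≡ 667
420^120 ≡ 528
420^135 ≡ 216
420^180 ≡ 1
Hence ord(420) = 180.

180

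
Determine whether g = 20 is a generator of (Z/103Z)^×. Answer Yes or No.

φ(103) = 103 − 1 = 102 = 2 · 3 · 17.
It suffices to check that the order of 20 is not a proper divisor of 102: compute 20^(102/q) for q ∈ {2, 3, 17}.
20^51 ≡ 102 (mod 103)  [q = 2: ≢ 1 ✓]
20^34 ≡ 46 (mod 103)  [q = 3: ≢ 1 ✓]
20^6 ≡ 23 (mod 103)  [q = 17: ≢ 1 ✓]
None equal 1, so ord_103(20) = 102: 20 is a primitive root.

Yes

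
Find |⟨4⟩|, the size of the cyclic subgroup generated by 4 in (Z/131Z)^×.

65

By Lagrange's theorem, ord_131(4) divides φ(131) = 131 − 1 = 130 = 2 · 5 · 13.
Divisors of 130: 1, 2, 5, 10, 13, 26, 65, 130.
Test each divisor d:
4^1 ≡ 4 (mod 131)
4^2 ≡ 16 (mod 131)
4^5 ≡ 107 (mod 131)
4^10 ≡ 52 (mod 131)
4^13 ≡ 53 (mod 131)
4^26 ≡ 58 (mod 131)
4^65 ≡ 1 (mod 131) ✓
Therefore the multiplicative order of 4 modulo 131 is 65.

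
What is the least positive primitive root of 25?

φ(25) = φ(5^2) = 5·(5−1) = 20 = 2^2 · 5.
g is a primitive root iff g^(20/q) ≢ 1 (mod 25) for each prime q ∈ {2, 5}.
g = 2: 2^10 ≡ 24; 2^4 ≡ 16 — none is 1, so 2 is a primitive root.
Hence the least primitive root of 25 is 2.

2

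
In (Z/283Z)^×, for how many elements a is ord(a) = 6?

φ(283) = 283 − 1 = 282 = 2 · 3 · 47.
(Z/283Z)^× is cyclic (|G| = 282); a cyclic group of order m has exactly φ(d) elements of each order d | m, and none otherwise.
6 = 2 · 3 divides 282, and φ(6) = 2.

2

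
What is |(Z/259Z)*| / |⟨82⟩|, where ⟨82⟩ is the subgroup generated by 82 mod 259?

ord(82) | φ(259) = φ(7·37) = (7−1)·(37−1) = 6·36 = 216 = 2^3 · 3^3.
Divisors of 216: 1, 2, 3, 4, 6, 8, 9, 12, 18, 24, 27, 36, 54, 72, 108, 216.
Compute 82^d (mod 259) for the divisors d until we hit 1:
82^1 ≡ 82 (mod 259)
82^2 ≡ 249 (mod 259)
82^3 ≡ 216 (mod 259)
82^4 ≡ 100 (mod 259)
82^6 ≡ 36 (mod 259)
82^8 ≡ 158 (mod 259)
82^9 ≡ 6 (mod 259)
82^12 ≡ 1 (mod 259) ✓
The order of 82 is 12, so the subgroup it generates has 12 elements.
[(Z/259Z)^× : ⟨82⟩] = 216/12 = 18.

18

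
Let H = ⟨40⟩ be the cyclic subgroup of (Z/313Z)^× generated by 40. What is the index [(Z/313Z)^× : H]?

The order of 40 must divide φ(313) = 313 − 1 = 312 = 2^3 · 3 · 13.
Divisors of 312: 1, 2, 3, 4, 6, 8, 12, 13, 24, 26, 39, 52, 78, 104, 156, 312.
Evaluate successive powers at the divisors of 312:
40^1 ≡ 40 (mod 313)
40^2 ≡ 35 (mod 313)
40^3 ≡ 148 (mod 313)
40^4 ≡ 286 (mod 313)
40^6 ≡ 307 (mod 313)
40^8 ≡ 103 (mod 313)
40^12 ≡ 36 (mod 313)
40^13 ≡ 188 (mod 313)
40^24 ≡ 44 (mod 313)
40^26 ≡ 288 (mod 313)
40^39 ≡ 308 (mod 313)
40^52 ≡ 312 (mod 313)
40^78 ≡ 25 (mod 313)
40^104 ≡ 1 (mod 313) ✓
Thus |⟨40⟩| = ord(40) = 104.
[(Z/313Z)^× : ⟨40⟩] = 312/104 = 3.

3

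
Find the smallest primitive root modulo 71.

7

φ(71) = 71 − 1 = 70 = 2 · 5 · 7.
g is a primitive root iff g^(70/q) ≢ 1 (mod 71) for each prime q ∈ {2, 5, 7}.
g = 2: 2^35 ≡ 1 — hits 1, so not a primitive root.
g = 3: 3^35 ≡ 1 — hits 1, so not a primitive root.
g = 4: 4^35 ≡ 1 — hits 1, so not a primitive root.
g = 5: 5^35 ≡ 1 — hits 1, so not a primitive root.
g = 6: 6^35 ≡ 1 — hits 1, so not a primitive root.
g = 7: 7^35 ≡ 70; 7^14 ≡ 54; 7^10 ≡ 45 — none is 1, so 7 is a primitive root.
Hence the least primitive root of 71 is 7.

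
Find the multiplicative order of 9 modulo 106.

Since 9 ∈ (Z/106Z)^×, its order divides φ(106) = φ(2)·φ(53) = 1·52 = 52 = 2^2 · 13.
Divisors of 52: 1, 2, 4, 13, 26, 52.
Compute 9^d (mod 106) for the divisors d until we hit 1:
9^1 ≡ 9 (mod 106)
9^2 ≡ 81 (mod 106)
9^4 ≡ 95 (mod 106)
9^13 ≡ 105 (mod 106)
9^26 ≡ 1 (mod 106) ✓
Hence ord(9) = 26.

26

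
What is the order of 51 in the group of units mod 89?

88

ord(51) | φ(89) = 89 − 1 = 88 = 2^3 · 11.
Divisors of 88: 1, 2, 4, 8, 11, 22, 44, 88.
Evaluate successive powers at the divisors of 88:
51^1 ≡ 51 (mod 89)
51^2 ≡ 20 (mod 89)
51^4 ≡ 44 (mod 89)
51^8 ≡ 67 (mod 89)
51^11 ≡ 77 (mod 89)
51^22 ≡ 55 (mod 89)
51^44 ≡ 88 (mod 89)
51^88 ≡ 1 (mod 89) ✓
So ord_89(51) = 88.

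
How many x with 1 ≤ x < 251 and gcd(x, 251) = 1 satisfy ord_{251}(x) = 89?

0

φ(251) = 251 − 1 = 250 = 2 · 5^3.
Since (Z/251Z)^× is cyclic of order 250, the number of elements of order d is φ(d) when d | 250 and 0 otherwise.
Here 250 is not a multiple of 89, so there are no elements of order 89.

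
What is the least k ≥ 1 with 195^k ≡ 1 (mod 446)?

The order of 195 must divide φ(446) = φ(2)·φ(223) = 1·222 = 222 = 2 · 3 · 37.
Divisors of 222: 1, 2, 3, 6, 37, 74, 111, 222.
Evaluate successive powers at the divisors of 222:
195^1 ≡ 195
195^2 ≡ 115
195^3 ≡ 125
195^6 ≡ 15
195^37 ≡ 445
195^74 ≡ 1
Hence ord(195) = 74.

74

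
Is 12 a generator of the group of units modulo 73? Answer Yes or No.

φ(73) = 73 − 1 = 72 = 2^3 · 3^2.
Test 12^(72/q) mod 73 for each prime factor q of 72:
12^36 ≡ 1 (mod 73)  [q = 2: ≡ 1 ✗]
12^24 ≡ 8 (mod 73)  [q = 3: ≢ 1 ✓]
Since 12^36 ≡ 1, the order of 12 divides 36 < 72, so 12 is not a primitive root.

No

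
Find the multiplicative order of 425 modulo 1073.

252

The order of 425 must divide φ(1073) = φ(29·37) = (29−1)·(37−1) = 28·36 = 1008 = 2^4 · 3^2 · 7.
Divisors of 1008: 1, 2, 3, 4, 6, 7, 8, 9, 12, 14, 16, 18, 21, 24, 28, 36, 42, 48, 56, 63, 72, 84, 112, 126, 144, 168, 252, 336, 504, 1008.
Evaluate successive powers at the divisors of 1008:
425^1 ≡ 425 (mod 1073)
425^2 ≡ 361 (mod 1073)
425^3 ≡ 1059 (mod 1073)
425^4 ≡ 488 (mod 1073)
425^6 ≡ 196 (mod 1073)
425^7 ≡ 679 (mod 1073)
425^8 ≡ 1011 (mod 1073)
425^9 ≡ 475 (mod 1073)
425^12 ≡ 861 (mod 1073)
425^14 ≡ 724 (mod 1073)
425^16 ≡ 625 (mod 1073)
425^18 ≡ 295 (mod 1073)
425^21 ≡ 162 (mod 1073)
425^24 ≡ 951 (mod 1073)
425^28 ≡ 552 (mod 1073)
425^36 ≡ 112 (mod 1073)
425^42 ≡ 492 (mod 1073)
425^48 ≡ 935 (mod 1073)
425^56 ≡ 1045 (mod 1073)
425^63 ≡ 302 (mod 1073)
425^72 ≡ 741 (mod 1073)
425^84 ≡ 639 (mod 1073)
425^112 ≡ 784 (mod 1073)
425^126 ≡ 1072 (mod 1073)
425^144 ≡ 778 (mod 1073)
425^168 ≡ 581 (mod 1073)
425^252 ≡ 1 (mod 1073) ✓
The smallest such exponent is 252, so the order of 425 is 252.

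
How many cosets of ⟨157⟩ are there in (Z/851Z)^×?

4

By Lagrange's theorem, ord_851(157) divides φ(851) = φ(23·37) = (23−1)·(37−1) = 22·36 = 792 = 2^3 · 3^2 · 11.
Divisors of 792: 1, 2, 3, 4, 6, 8, 9, 11, 12, 18, 22, 24, 33, 36, 44, 66, 72, 88, 99, 132, 198, 264, 396, 792.
Test each divisor d:
157^1 ≡ 157 (mod 851)
157^2 ≡ 821 (mod 851)
157^3 ≡ 396 (mod 851)
157^4 ≡ 49 (mod 851)
157^6 ≡ 232 (mod 851)
157^8 ≡ 699 (mod 851)
157^9 ≡ 815 (mod 851)
157^11 ≡ 229 (mod 851)
157^12 ≡ 211 (mod 851)
157^18 ≡ 445 (mod 851)
157^22 ≡ 530 (mod 851)
157^24 ≡ 269 (mod 851)
157^33 ≡ 528 (mod 851)
157^36 ≡ 593 (mod 851)
157^44 ≡ 70 (mod 851)
157^66 ≡ 507 (mod 851)
157^72 ≡ 186 (mod 851)
157^88 ≡ 645 (mod 851)
157^99 ≡ 482 (mod 851)
157^132 ≡ 47 (mod 851)
157^198 ≡ 1 (mod 851) ✓
The order of 157 is 198, so the subgroup it generates has 198 elements.
The index is φ(851) / ord(157) = 792 / 198 = 4.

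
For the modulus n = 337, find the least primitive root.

10

φ(337) = 337 − 1 = 336 = 2^4 · 3 · 7.
Test candidates g = 2, 3, … against the prime factors q ∈ {2, 3, 7} of φ(337): g is a generator iff g^(336/q) ≢ 1 for every such q.
g = 2: 2^168 ≡ 1 — hits 1, so not a primitive root.
g = 3: 3^168 ≡ 1 — hits 1, so not a primitive root.
g = 4: 4^168 ≡ 1 — hits 1, so not a primitive root.
g = 5: 5^168 ≡ 336; 5^112 ≡ 1 — hits 1, so not a primitive root.
g = 6: 6^168 ≡ 1 — hits 1, so not a primitive root.
g = 7: 7^168 ≡ 1 — hits 1, so not a primitive root.
g = 8: 8^168 ≡ 1 — hits 1, so not a primitive root.
g = 9: 9^168 ≡ 1 — hits 1, so not a primitive root.
g = 10: 10^168 ≡ 336; 10^112 ≡ 128; 10^48 ≡ 175 — none is 1, so 10 is a primitive root.
Hence the least primitive root of 337 is 10.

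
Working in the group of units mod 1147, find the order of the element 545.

30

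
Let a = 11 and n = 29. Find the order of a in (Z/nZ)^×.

28

ord(11) | φ(29) = 29 − 1 = 28 = 2^2 · 7.
Divisors of 28: 1, 2, 4, 7, 14, 28.
Evaluate successive powers at the divisors of 28:
11^1 ≡ 11 (mod 29)
11^2 ≡ 5 (mod 29)
11^4 ≡ 25 (mod 29)
11^7 ≡ 12 (mod 29)
11^14 ≡ 28 (mod 29)
11^28 ≡ 1 (mod 29) ✓
The smallest such exponent is 28, so the order of 11 is 28.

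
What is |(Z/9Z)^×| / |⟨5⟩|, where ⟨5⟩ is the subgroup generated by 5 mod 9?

ord(5) | φ(9) = φ(3^2) = 3·(3−1) = 6 = 2 · 3.
Divisors of 6: 1, 2, 3, 6.
Compute 5^d (mod 9) for the divisors d until we hit 1:
5^1 ≡ 5 (mod 9)
5^2 ≡ 7 (mod 9)
5^3 ≡ 8 (mod 9)
5^6 ≡ 1 (mod 9) ✓
So ord_9(5) = 6, hence |⟨5⟩| = 6.
[(Z/9Z)^× : ⟨5⟩] = 6/6 = 1.

1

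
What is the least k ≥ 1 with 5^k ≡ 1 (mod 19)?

The order of 5 must divide φ(19) = 19 − 1 = 18 = 2 · 3^2.
Divisors of 18: 1, 2, 3, 6, 9, 18.
Test each divisor d:
5^1 ≡ 5
5^2 ≡ 6
5^3 ≡ 11
5^6 ≡ 7
5^9 ≡ 1
Hence ord(5) = 9.

9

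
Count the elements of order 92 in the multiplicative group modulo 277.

44

φ(277) = 277 − 1 = 276 = 2^2 · 3 · 23.
In a cyclic group of order 276, there are φ(d) elements of order d for each divisor d of 276, and zero for non-divisors.
92 = 2^2 · 23 divides 276, and φ(92) = 44.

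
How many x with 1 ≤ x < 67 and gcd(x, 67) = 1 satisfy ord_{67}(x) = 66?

φ(67) = 67 − 1 = 66 = 2 · 3 · 11.
(Z/67Z)^× is cyclic (|G| = 66); a cyclic group of order m has exactly φ(d) elements of each order d | m, and none otherwise.
66 = 2 · 3 · 11 divides 66, and φ(66) = 20.

20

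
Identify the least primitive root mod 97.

5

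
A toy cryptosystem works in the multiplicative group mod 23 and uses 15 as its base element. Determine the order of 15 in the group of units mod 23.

22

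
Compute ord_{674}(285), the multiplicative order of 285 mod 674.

14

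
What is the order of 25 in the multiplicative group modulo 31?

3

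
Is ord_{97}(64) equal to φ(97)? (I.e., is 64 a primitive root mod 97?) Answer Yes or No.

No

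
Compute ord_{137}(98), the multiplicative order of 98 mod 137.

Since 98 ∈ (Z/137Z)^×, its order divides φ(137) = 137 − 1 = 136 = 2^3 · 17.
Divisors of 136: 1, 2, 4, 8, 17, 34, 68, 136.
Compute 98^d (mod 137) for the divisors d until we hit 1:
98^1 ≡ 98 (mod 137)
98^2 ≡ 14 (mod 137)
98^4 ≡ 59 (mod 137)
98^8 ≡ 56 (mod 137)
98^17 ≡ 37 (mod 137)
98^34 ≡ 136 (mod 137)
98^68 ≡ 1 (mod 137) ✓
The smallest such exponent is 68, so the order of 98 is 68.

68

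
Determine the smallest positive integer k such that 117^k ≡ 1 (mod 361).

342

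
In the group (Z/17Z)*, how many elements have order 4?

2

φ(17) = 17 − 1 = 16 = 2^4.
(Z/17Z)^× is cyclic (|G| = 16); a cyclic group of order m has exactly φ(d) elements of each order d | m, and none otherwise.
4 = 2^2 divides 16, and φ(4) = 2.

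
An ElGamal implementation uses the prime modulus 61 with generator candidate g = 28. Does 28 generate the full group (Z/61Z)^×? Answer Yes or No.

φ(61) = 61 − 1 = 60 = 2^2 · 3 · 5.
It suffices to check that the order of 28 is not a proper divisor of 60: compute 28^(60/q) for q ∈ {2, 3, 5}.
28^30 ≡ 60 (mod 61)  [q = 2: ≢ 1 ✓]
28^20 ≡ 1 (mod 61)  [q = 3: ≡ 1 ✗]
28^12 ≡ 9 (mod 61)  [q = 5: ≢ 1 ✓]
28^20 ≡ 1 shows ord(28) | 20, strictly less than φ(61); not a primitive root.

No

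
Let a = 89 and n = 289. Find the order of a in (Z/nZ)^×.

68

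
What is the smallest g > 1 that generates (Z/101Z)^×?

2

φ(101) = 101 − 1 = 100 = 2^2 · 5^2.
Test candidates g = 2, 3, … against the prime factors q ∈ {2, 5} of φ(101): g is a generator iff g^(100/q) ≢ 1 for every such q.
g = 2: 2^50 ≡ 100; 2^20 ≡ 95 — none is 1, so 2 is a primitive root.
Hence the least primitive root of 101 is 2.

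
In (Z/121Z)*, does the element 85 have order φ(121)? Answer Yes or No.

Yes

φ(121) = φ(11^2) = 11·(11−1) = 110 = 2 · 5 · 11.
An element g generates (Z/121Z)^× iff g^(110/q) ≢ 1 (mod 121) for each prime q ∈ {2, 5, 11}.
85^55 ≡ 120 (mod 121)  [q = 2: ≢ 1 ✓]
85^22 ≡ 9 (mod 121)  [q = 5: ≢ 1 ✓]
85^10 ≡ 111 (mod 121)  [q = 11: ≢ 1 ✓]
All checks pass, so 85 has order 110 and is a primitive root modulo 121.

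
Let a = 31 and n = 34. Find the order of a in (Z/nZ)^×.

16

ord(31) | φ(34) = φ(2)·φ(17) = 1·16 = 16 = 2^4.
Divisors of 16: 1, 2, 4, 8, 16.
Check 31^d mod 34 for each divisor in increasing order:
31^1 ≡ 31 (mod 34)
31^2 ≡ 9 (mod 34)
31^4 ≡ 13 (mod 34)
31^8 ≡ 33 (mod 34)
31^16 ≡ 1 (mod 34) ✓
So ord_34(31) = 16.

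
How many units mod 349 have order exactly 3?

φ(349) = 349 − 1 = 348 = 2^2 · 3 · 29.
Since (Z/349Z)^× is cyclic of order 348, the number of elements of order d is φ(d) when d | 348 and 0 otherwise.
3 | 348, and φ(3) = 3 − 1 = 2.

2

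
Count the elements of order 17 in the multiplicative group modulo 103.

16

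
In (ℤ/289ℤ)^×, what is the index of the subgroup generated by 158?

Since 158 ∈ (Z/289Z)^×, its order divides φ(289) = φ(17^2) = 17·(17−1) = 272 = 2^4 · 17.
Divisors of 272: 1, 2, 4, 8, 16, 17, 34, 68, 136, 272.
Compute 158^d (mod 289) for the divisors d until we hit 1:
158^1 ≡ 158 (mod 289)
158^2 ≡ 110 (mod 289)
158^4 ≡ 251 (mod 289)
158^8 ≡ 288 (mod 289)
158^16 ≡ 1 (mod 289) ✓
So ord_289(158) = 16, hence |⟨158⟩| = 16.
The index is φ(289) / ord(158) = 272 / 16 = 17.

17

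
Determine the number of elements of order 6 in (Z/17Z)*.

φ(17) = 17 − 1 = 16 = 2^4.
In a cyclic group of order 16, there are φ(d) elements of order d for each divisor d of 16, and zero for non-divisors.
Here 16 is not a multiple of 6, so there are no elements of order 6.

0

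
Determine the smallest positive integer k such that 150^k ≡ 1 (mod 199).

198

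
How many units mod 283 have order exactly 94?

46

φ(283) = 283 − 1 = 282 = 2 · 3 · 47.
In a cyclic group of order 282, there are φ(d) elements of order d for each divisor d of 282, and zero for non-divisors.
94 = 2 · 47 divides 282, and φ(94) = 46.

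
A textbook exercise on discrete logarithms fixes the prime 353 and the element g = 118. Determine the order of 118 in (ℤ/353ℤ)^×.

The order of 118 must divide φ(353) = 353 − 1 = 352 = 2^5 · 11.
Divisors of 352: 1, 2, 4, 8, 11, 16, 22, 32, 44, 88, 176, 352.
Check 118^d mod 353 for each divisor in increasing order:
118^1 ≡ 118
118^2 ≡ 157
118^4 ≡ 292
118^8 ≡ 191
118^11 ≡ 347
118^16 ≡ 122
118^22 ≡ 36
118^32 ≡ 58
118^44 ≡ 237
118^88 ≡ 42
118^176 ≡ 352
118^352 ≡ 1
Therefore the multiplicative order of 118 modulo 353 is 352.

352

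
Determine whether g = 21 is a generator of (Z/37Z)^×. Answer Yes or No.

No

φ(37) = 37 − 1 = 36 = 2^2 · 3^2.
An element g generates (Z/37Z)^× iff g^(36/q) ≢ 1 (mod 37) for each prime q ∈ {2, 3}.
21^18 ≡ 1 (mod 37)  [q = 2: ≡ 1 ✗]
21^12 ≡ 26 (mod 37)  [q = 3: ≢ 1 ✓]
The check at q = 2 fails, so 21 generates a proper subgroup.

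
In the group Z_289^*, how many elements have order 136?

64

φ(289) = φ(17^2) = 17·(17−1) = 272 = 2^4 · 17.
Since (Z/289Z)^× is cyclic of order 272, the number of elements of order d is φ(d) when d | 272 and 0 otherwise.
136 = 2^3 · 17 divides 272, and φ(136) = 64.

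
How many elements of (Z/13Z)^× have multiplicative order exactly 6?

2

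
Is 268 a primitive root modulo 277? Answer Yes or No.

No

φ(277) = 277 − 1 = 276 = 2^2 · 3 · 23.
It suffices to check that the order of 268 is not a proper divisor of 276: compute 268^(276/q) for q ∈ {2, 3, 23}.
268^138 ≡ 1 (mod 277)  [q = 2: ≡ 1 ✗]
268^92 ≡ 116 (mod 277)  [q = 3: ≢ 1 ✓]
268^12 ≡ 203 (mod 277)  [q = 23: ≢ 1 ✓]
The check at q = 2 fails, so 268 generates a proper subgroup.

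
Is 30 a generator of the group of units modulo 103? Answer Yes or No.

φ(103) = 103 − 1 = 102 = 2 · 3 · 17.
It suffices to check that the order of 30 is not a proper divisor of 102: compute 30^(102/q) for q ∈ {2, 3, 17}.
30^51 ≡ 1 (mod 103)  [q = 2: ≡ 1 ✗]
30^34 ≡ 1 (mod 103)  [q = 3: ≡ 1 ✗]
30^6 ≡ 93 (mod 103)  [q = 17: ≢ 1 ✓]
30^51 ≡ 1 shows ord(30) | 51, strictly less than φ(103); not a primitive root.

No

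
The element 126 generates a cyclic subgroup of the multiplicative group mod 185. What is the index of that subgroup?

ord(126) | φ(185) = φ(5·37) = (5−1)·(37−1) = 4·36 = 144 = 2^4 · 3^2.
Divisors of 144: 1, 2, 3, 4, 6, 8, 9, 12, 16, 18, 24, 36, 48, 72, 144.
Evaluate successive powers at the divisors of 144:
126^1 ≡ 126 (mod 185)
126^2 ≡ 151 (mod 185)
126^3 ≡ 156 (mod 185)
126^4 ≡ 46 (mod 185)
126^6 ≡ 101 (mod 185)
126^8 ≡ 81 (mod 185)
126^9 ≡ 31 (mod 185)
126^12 ≡ 26 (mod 185)
126^16 ≡ 86 (mod 185)
126^18 ≡ 36 (mod 185)
126^24 ≡ 121 (mod 185)
126^36 ≡ 1 (mod 185) ✓
The order of 126 is 36, so the subgroup it generates has 36 elements.
Index = |(Z/185Z)^×| / |⟨126⟩| = 144 / 36 = 4.

4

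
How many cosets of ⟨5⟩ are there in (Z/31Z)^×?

10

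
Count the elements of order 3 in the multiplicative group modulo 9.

2

φ(9) = φ(3^2) = 3·(3−1) = 6 = 2 · 3.
In a cyclic group of order 6, there are φ(d) elements of order d for each divisor d of 6, and zero for non-divisors.
3 | 6, and φ(3) = 3 − 1 = 2.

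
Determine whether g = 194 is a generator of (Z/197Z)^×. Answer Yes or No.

Yes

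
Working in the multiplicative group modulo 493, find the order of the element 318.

16

By Lagrange's theorem, ord_493(318) divides φ(493) = φ(17·29) = (17−1)·(29−1) = 16·28 = 448 = 2^6 · 7.
Divisors of 448: 1, 2, 4, 7, 8, 14, 16, 28, 32, 56, 64, 112, 224, 448.
Test each divisor d:
318^1 ≡ 318 (mod 493)
318^2 ≡ 59 (mod 493)
318^4 ≡ 30 (mod 493)
318^7 ≡ 347 (mod 493)
318^8 ≡ 407 (mod 493)
318^14 ≡ 117 (mod 493)
318^16 ≡ 1 (mod 493) ✓
Therefore the multiplicative order of 318 modulo 493 is 16.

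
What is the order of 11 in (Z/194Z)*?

48

The order of 11 must divide φ(194) = φ(2)·φ(97) = 1·96 = 96 = 2^5 · 3.
Divisors of 96: 1, 2, 3, 4, 6, 8, 12, 16, 24, 32, 48, 96.
Test each divisor d:
11^1 ≡ 11 (mod 194)
11^2 ≡ 121 (mod 194)
11^3 ≡ 167 (mod 194)
11^4 ≡ 91 (mod 194)
11^6 ≡ 147 (mod 194)
11^8 ≡ 133 (mod 194)
11^12 ≡ 75 (mod 194)
11^16 ≡ 35 (mod 194)
11^24 ≡ 193 (mod 194)
11^32 ≡ 61 (mod 194)
11^48 ≡ 1 (mod 194) ✓
The smallest such exponent is 48, so the order of 11 is 48.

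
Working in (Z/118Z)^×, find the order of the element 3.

29

ord(3) | φ(118) = φ(2)·φ(59) = 1·58 = 58 = 2 · 29.
Divisors of 58: 1, 2, 29, 58.
Check 3^d mod 118 for each divisor in increasing order:
3^1 ≡ 3 (mod 118)
3^2 ≡ 9 (mod 118)
3^29 ≡ 1 (mod 118) ✓
The smallest such exponent is 29, so the order of 3 is 29.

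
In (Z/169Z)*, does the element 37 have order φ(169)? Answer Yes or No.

φ(169) = φ(13^2) = 13·(13−1) = 156 = 2^2 · 3 · 13.
An element g generates (Z/169Z)^× iff g^(156/q) ≢ 1 (mod 169) for each prime q ∈ {2, 3, 13}.
37^78 ≡ 168 (mod 169)  [q = 2: ≢ 1 ✓]
37^52 ≡ 146 (mod 169)  [q = 3: ≢ 1 ✓]
37^12 ≡ 144 (mod 169)  [q = 13: ≢ 1 ✓]
Every test exponent gives a nontrivial residue, hence 37 generates the full group.

Yes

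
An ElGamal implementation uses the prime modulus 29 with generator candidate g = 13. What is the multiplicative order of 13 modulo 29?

14

The order of 13 must divide φ(29) = 29 − 1 = 28 = 2^2 · 7.
Divisors of 28: 1, 2, 4, 7, 14, 28.
Compute 13^d (mod 29) for the divisors d until we hit 1:
13^1 ≡ 13 (mod 29)
13^2 ≡ 24 (mod 29)
13^4 ≡ 25 (mod 29)
13^7 ≡ 28 (mod 29)
13^14 ≡ 1 (mod 29) ✓
So ord_29(13) = 14.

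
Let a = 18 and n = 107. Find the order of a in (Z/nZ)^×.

ord(18) | φ(107) = 107 − 1 = 106 = 2 · 53.
Divisors of 106: 1, 2, 53, 106.
Compute 18^d (mod 107) for the divisors d until we hit 1:
18^1 ≡ 18 (mod 107)
18^2 ≡ 3 (mod 107)
18^53 ≡ 106 (mod 107)
18^106 ≡ 1 (mod 107) ✓
Therefore the multiplicative order of 18 modulo 107 is 106.

106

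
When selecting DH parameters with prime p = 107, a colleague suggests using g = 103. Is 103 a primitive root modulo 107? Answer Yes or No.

φ(107) = 107 − 1 = 106 = 2 · 53.
An element g generates (Z/107Z)^× iff g^(106/q) ≢ 1 (mod 107) for each prime q ∈ {2, 53}.
103^53 ≡ 106 (mod 107)  [q = 2: ≢ 1 ✓]
103^2 ≡ 16 (mod 107)  [q = 53: ≢ 1 ✓]
All checks pass, so 103 has order 106 and is a primitive root modulo 107.

Yes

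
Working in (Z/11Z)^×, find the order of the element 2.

10

Since 2 ∈ (Z/11Z)^×, its order divides φ(11) = 11 − 1 = 10 = 2 · 5.
Divisors of 10: 1, 2, 5, 10.
Compute 2^d (mod 11) for the divisors d until we hit 1:
2^1 ≡ 2
2^2 ≡ 4
2^5 ≡ 10
2^10 ≡ 1
So ord_11(2) = 10.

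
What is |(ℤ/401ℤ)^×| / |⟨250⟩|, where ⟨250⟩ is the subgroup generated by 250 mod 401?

The order of 250 must divide φ(401) = 401 − 1 = 400 = 2^4 · 5^2.
Divisors of 400: 1, 2, 4, 5, 8, 10, 16, 20, 25, 40, 50, 80, 100, 200, 400.
Check 250^d mod 401 for each divisor in increasing order:
250^1 ≡ 250
250^2 ≡ 345
250^4 ≡ 329
250^5 ≡ 45
250^8 ≡ 372
250^10 ≡ 20
250^16 ≡ 39
250^20 ≡ 400
250^25 ≡ 356
250^40 ≡ 1
So ord_401(250) = 40, hence |⟨250⟩| = 40.
[(Z/401Z)^× : ⟨250⟩] = 400/40 = 10.

10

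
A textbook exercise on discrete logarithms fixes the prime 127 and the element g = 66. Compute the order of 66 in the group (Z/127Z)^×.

By Lagrange's theorem, ord_127(66) divides φ(127) = 127 − 1 = 126 = 2 · 3^2 · 7.
Divisors of 126: 1, 2, 3, 6, 7, 9, 14, 18, 21, 42, 63, 126.
Evaluate successive powers at the divisors of 126:
66^1 ≡ 66
66^2 ≡ 38
66^3 ≡ 95
66^6 ≡ 8
66^7 ≡ 20
66^9 ≡ 125
66^14 ≡ 19
66^18 ≡ 4
66^21 ≡ 126
66^42 ≡ 1
So ord_127(66) = 42.

42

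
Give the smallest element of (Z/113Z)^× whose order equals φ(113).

φ(113) = 113 − 1 = 112 = 2^4 · 7.
Test candidates g = 2, 3, … against the prime factors q ∈ {2, 7} of φ(113): g is a generator iff g^(112/q) ≢ 1 for every such q.
g = 2: 2^56 ≡ 1 — hits 1, so not a primitive root.
g = 3: 3^56 ≡ 112; 3^16 ≡ 49 — none is 1, so 3 is a primitive root.
Hence the least primitive root of 113 is 3.

3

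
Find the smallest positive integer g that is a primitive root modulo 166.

5

φ(166) = φ(2)·φ(83) = 1·82 = 82 = 2 · 41.
g is a primitive root iff g^(82/q) ≢ 1 (mod 166) for each prime q ∈ {2, 41}.
g = 2: gcd(2, 166) = 2 > 1, not a unit — skip.
g = 3: 3^41 ≡ 1 — hits 1, so not a primitive root.
g = 4: gcd(4, 166) = 2 > 1, not a unit — skip.
g = 5: 5^41 ≡ 165; 5^2 ≡ 25 — none is 1, so 5 is a primitive root.
Hence the least primitive root of 166 is 5.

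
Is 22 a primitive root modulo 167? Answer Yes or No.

No

φ(167) = 167 − 1 = 166 = 2 · 83.
An element g generates (Z/167Z)^× iff g^(166/q) ≢ 1 (mod 167) for each prime q ∈ {2, 83}.
22^83 ≡ 1 (mod 167)  [q = 2: ≡ 1 ✗]
22^2 ≡ 150 (mod 167)  [q = 83: ≢ 1 ✓]
The check at q = 2 fails, so 22 generates a proper subgroup.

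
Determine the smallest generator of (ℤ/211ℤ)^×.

2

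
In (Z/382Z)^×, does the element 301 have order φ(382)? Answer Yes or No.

Yes

φ(382) = φ(2)·φ(191) = 1·190 = 190 = 2 · 5 · 19.
Test 301^(190/q) mod 382 for each prime factor q of 190:
301^95 ≡ 381 (mod 382)  [q = 2: ≢ 1 ✓]
301^38 ≡ 49 (mod 382)  [q = 5: ≢ 1 ✓]
301^10 ≡ 351 (mod 382)  [q = 19: ≢ 1 ✓]
None equal 1, so ord_382(301) = 190: 301 is a primitive root.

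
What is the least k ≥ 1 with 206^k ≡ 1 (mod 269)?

268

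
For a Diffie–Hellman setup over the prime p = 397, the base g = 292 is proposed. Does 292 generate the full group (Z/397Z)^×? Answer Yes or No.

No

φ(397) = 397 − 1 = 396 = 2^2 · 3^2 · 11.
Test 292^(396/q) mod 397 for each prime factor q of 396:
292^198 ≡ 1 (mod 397)  [q = 2: ≡ 1 ✗]
292^132 ≡ 34 (mod 397)  [q = 3: ≢ 1 ✓]
292^36 ≡ 273 (mod 397)  [q = 11: ≢ 1 ✓]
292^198 ≡ 1 shows ord(292) | 198, strictly less than φ(397); not a primitive root.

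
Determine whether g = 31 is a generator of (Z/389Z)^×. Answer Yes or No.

φ(389) = 389 − 1 = 388 = 2^2 · 97.
It suffices to check that the order of 31 is not a proper divisor of 388: compute 31^(388/q) for q ∈ {2, 97}.
31^194 ≡ 388 (mod 389)  [q = 2: ≢ 1 ✓]
31^4 ≡ 35 (mod 389)  [q = 97: ≢ 1 ✓]
None equal 1, so ord_389(31) = 388: 31 is a primitive root.

Yes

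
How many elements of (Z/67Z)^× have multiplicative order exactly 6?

φ(67) = 67 − 1 = 66 = 2 · 3 · 11.
Since (Z/67Z)^× is cyclic of order 66, the number of elements of order d is φ(d) when d | 66 and 0 otherwise.
6 = 2 · 3 divides 66, and φ(6) = 2.

2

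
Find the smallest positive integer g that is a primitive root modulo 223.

φ(223) = 223 − 1 = 222 = 2 · 3 · 37.
g is a primitive root iff g^(222/q) ≢ 1 (mod 223) for each prime q ∈ {2, 3, 37}.
g = 2: 2^111 ≡ 1 — hits 1, so not a primitive root.
g = 3: 3^111 ≡ 222; 3^74 ≡ 183; 3^6 ≡ 60 — none is 1, so 3 is a primitive root.
The smallest primitive root modulo 223 is 3.

3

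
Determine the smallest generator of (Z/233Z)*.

3

φ(233) = 233 − 1 = 232 = 2^3 · 29.
g is a primitive root iff g^(232/q) ≢ 1 (mod 233) for each prime q ∈ {2, 29}.
g = 2: 2^116 ≡ 1 — hits 1, so not a primitive root.
g = 3: 3^116 ≡ 232; 3^8 ≡ 37 — none is 1, so 3 is a primitive root.
So 3 is the smallest generator of (Z/233Z)^×.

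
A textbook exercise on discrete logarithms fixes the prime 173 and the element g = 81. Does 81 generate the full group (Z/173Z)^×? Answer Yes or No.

φ(173) = 173 − 1 = 172 = 2^2 · 43.
It suffices to check that the order of 81 is not a proper divisor of 172: compute 81^(172/q) for q ∈ {2, 43}.
81^86 ≡ 1 (mod 173)  [q = 2: ≡ 1 ✗]
81^4 ≡ 169 (mod 173)  [q = 43: ≢ 1 ✓]
Since 81^86 ≡ 1, the order of 81 divides 86 < 172, so 81 is not a primitive root.

No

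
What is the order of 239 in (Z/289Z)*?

17

ord(239) | φ(289) = φ(17^2) = 17·(17−1) = 272 = 2^4 · 17.
Divisors of 272: 1, 2, 4, 8, 16, 17, 34, 68, 136, 272.
Test each divisor d:
239^1 ≡ 239 (mod 289)
239^2 ≡ 188 (mod 289)
239^4 ≡ 86 (mod 289)
239^8 ≡ 171 (mod 289)
239^16 ≡ 52 (mod 289)
239^17 ≡ 1 (mod 289) ✓
Hence ord(239) = 17.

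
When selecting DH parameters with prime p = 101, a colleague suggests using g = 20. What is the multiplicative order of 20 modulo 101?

Since 20 ∈ (Z/101Z)^×, its order divides φ(101) = 101 − 1 = 100 = 2^2 · 5^2.
Divisors of 100: 1, 2, 4, 5, 10, 20, 25, 50, 100.
Compute 20^d (mod 101) for the divisors d until we hit 1:
20^1 ≡ 20 (mod 101)
20^2 ≡ 97 (mod 101)
20^4 ≡ 16 (mod 101)
20^5 ≡ 17 (mod 101)
20^10 ≡ 87 (mod 101)
20^20 ≡ 95 (mod 101)
20^25 ≡ 100 (mod 101)
20^50 ≡ 1 (mod 101) ✓
The smallest such exponent is 50, so the order of 20 is 50.

50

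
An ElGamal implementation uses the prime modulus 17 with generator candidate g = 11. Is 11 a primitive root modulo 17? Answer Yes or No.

φ(17) = 17 − 1 = 16 = 2^4.
Test 11^(16/q) mod 17 for each prime factor q of 16:
11^8 ≡ 16 (mod 17)  [q = 2: ≢ 1 ✓]
Every test exponent gives a nontrivial residue, hence 11 generates the full group.

Yes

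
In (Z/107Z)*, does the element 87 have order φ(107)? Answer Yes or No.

φ(107) = 107 − 1 = 106 = 2 · 53.
It suffices to check that the order of 87 is not a proper divisor of 106: compute 87^(106/q) for q ∈ {2, 53}.
87^53 ≡ 1 (mod 107)  [q = 2: ≡ 1 ✗]
87^2 ≡ 79 (mod 107)  [q = 53: ≢ 1 ✓]
87^53 ≡ 1 shows ord(87) | 53, strictly less than φ(107); not a primitive root.

No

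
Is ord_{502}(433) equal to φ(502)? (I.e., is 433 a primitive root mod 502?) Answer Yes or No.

No

φ(502) = φ(2)·φ(251) = 1·250 = 250 = 2 · 5^3.
433 is a primitive root mod 502 iff 433^(φ(502)/q) ≢ 1 for every prime q | φ(502), i.e. q ∈ {2, 5}.
433^125 ≡ 501 (mod 502)  [q = 2: ≢ 1 ✓]
433^50 ≡ 1 (mod 502)  [q = 5: ≡ 1 ✗]
The check at q = 5 fails, so 433 generates a proper subgroup.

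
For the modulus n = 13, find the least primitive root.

φ(13) = 13 − 1 = 12 = 2^2 · 3.
Test candidates g = 2, 3, … against the prime factors q ∈ {2, 3} of φ(13): g is a generator iff g^(12/q) ≢ 1 for every such q.
g = 2: 2^6 ≡ 12; 2^4 ≡ 3 — none is 1, so 2 is a primitive root.
Hence the least primitive root of 13 is 2.

2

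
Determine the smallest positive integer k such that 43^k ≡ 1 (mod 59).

58

Since 43 ∈ (Z/59Z)^×, its order divides φ(59) = 59 − 1 = 58 = 2 · 29.
Divisors of 58: 1, 2, 29, 58.
Compute 43^d (mod 59) for the divisors d until we hit 1:
43^1 ≡ 43 (mod 59)
43^2 ≡ 20 (mod 59)
43^29 ≡ 58 (mod 59)
43^58 ≡ 1 (mod 59) ✓
Hence ord(43) = 58.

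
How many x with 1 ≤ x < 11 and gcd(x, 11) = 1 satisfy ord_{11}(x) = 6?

0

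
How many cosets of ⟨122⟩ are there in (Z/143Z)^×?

30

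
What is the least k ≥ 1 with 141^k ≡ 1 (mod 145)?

7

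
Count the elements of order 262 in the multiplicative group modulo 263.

130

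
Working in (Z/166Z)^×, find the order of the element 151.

By Lagrange's theorem, ord_166(151) divides φ(166) = φ(2)·φ(83) = 1·82 = 82 = 2 · 41.
Divisors of 82: 1, 2, 41, 82.
Evaluate successive powers at the divisors of 82:
151^1 ≡ 151
151^2 ≡ 59
151^41 ≡ 1
The smallest such exponent is 41, so the order of 151 is 41.

41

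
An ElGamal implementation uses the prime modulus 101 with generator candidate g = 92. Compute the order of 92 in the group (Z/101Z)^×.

25

By Lagrange's theorem, ord_101(92) divides φ(101) = 101 − 1 = 100 = 2^2 · 5^2.
Divisors of 100: 1, 2, 4, 5, 10, 20, 25, 50, 100.
Compute 92^d (mod 101) for the divisors d until we hit 1:
92^1 ≡ 92 (mod 101)
92^2 ≡ 81 (mod 101)
92^4 ≡ 97 (mod 101)
92^5 ≡ 36 (mod 101)
92^10 ≡ 84 (mod 101)
92^20 ≡ 87 (mod 101)
92^25 ≡ 1 (mod 101) ✓
So ord_101(92) = 25.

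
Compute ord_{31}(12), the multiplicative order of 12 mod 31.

30

Since 12 ∈ (Z/31Z)^×, its order divides φ(31) = 31 − 1 = 30 = 2 · 3 · 5.
Divisors of 30: 1, 2, 3, 5, 6, 10, 15, 30.
Evaluate successive powers at the divisors of 30:
12^1 ≡ 12
12^2 ≡ 20
12^3 ≡ 23
12^5 ≡ 26
12^6 ≡ 2
12^10 ≡ 25
12^15 ≡ 30
12^30 ≡ 1
Hence ord(12) = 30.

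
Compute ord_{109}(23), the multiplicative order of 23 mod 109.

The order of 23 must divide φ(109) = 109 − 1 = 108 = 2^2 · 3^3.
Divisors of 108: 1, 2, 3, 4, 6, 9, 12, 18, 27, 36, 54, 108.
Compute 23^d (mod 109) for the divisors d until we hit 1:
23^1 ≡ 23 (mod 109)
23^2 ≡ 93 (mod 109)
23^3 ≡ 68 (mod 109)
23^4 ≡ 38 (mod 109)
23^6 ≡ 46 (mod 109)
23^9 ≡ 76 (mod 109)
23^12 ≡ 45 (mod 109)
23^18 ≡ 108 (mod 109)
23^27 ≡ 33 (mod 109)
23^36 ≡ 1 (mod 109) ✓
Hence ord(23) = 36.

36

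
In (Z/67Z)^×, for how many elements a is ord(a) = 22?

φ(67) = 67 − 1 = 66 = 2 · 3 · 11.
(Z/67Z)^× is cyclic (|G| = 66); a cyclic group of order m has exactly φ(d) elements of each order d | m, and none otherwise.
22 = 2 · 11 divides 66, and φ(22) = 10.

10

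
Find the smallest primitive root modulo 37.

φ(37) = 37 − 1 = 36 = 2^2 · 3^2.
g is a primitive root iff g^(36/q) ≢ 1 (mod 37) for each prime q ∈ {2, 3}.
g = 2: 2^18 ≡ 36; 2^12 ≡ 26 — none is 1, so 2 is a primitive root.
The smallest primitive root modulo 37 is 2.

2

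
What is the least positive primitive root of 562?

φ(562) = φ(2)·φ(281) = 1·280 = 280 = 2^3 · 5 · 7.
Test candidates g = 2, 3, … against the prime factors q ∈ {2, 5, 7} of φ(562): g is a generator iff g^(280/q) ≢ 1 for every such q.
g = 2: gcd(2, 562) = 2 > 1, not a unit — skip.
g = 3: 3^140 ≡ 561; 3^56 ≡ 367; 3^40 ≡ 249 — none is 1, so 3 is a primitive root.
So 3 is the smallest generator of (Z/562Z)^×.

3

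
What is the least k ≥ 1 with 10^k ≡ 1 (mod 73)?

8

Since 10 ∈ (Z/73Z)^×, its order divides φ(73) = 73 − 1 = 72 = 2^3 · 3^2.
Divisors of 72: 1, 2, 3, 4, 6, 8, 9, 12, 18, 24, 36, 72.
Compute 10^d (mod 73) for the divisors d until we hit 1:
10^1 ≡ 10 (mod 73)
10^2 ≡ 27 (mod 73)
10^3 ≡ 51 (mod 73)
10^4 ≡ 72 (mod 73)
10^6 ≡ 46 (mod 73)
10^8 ≡ 1 (mod 73) ✓
Hence ord(10) = 8.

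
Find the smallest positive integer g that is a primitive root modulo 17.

φ(17) = 17 − 1 = 16 = 2^4.
Test candidates g = 2, 3, … against the prime factors q ∈ {2} of φ(17): g is a generator iff g^(16/q) ≢ 1 for every such q.
g = 2: 2^8 ≡ 1 — hits 1, so not a primitive root.
g = 3: 3^8 ≡ 16 — none is 1, so 3 is a primitive root.
Hence the least primitive root of 17 is 3.

3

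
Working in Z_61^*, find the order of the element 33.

20

By Lagrange's theorem, ord_61(33) divides φ(61) = 61 − 1 = 60 = 2^2 · 3 · 5.
Divisors of 60: 1, 2, 3, 4, 5, 6, 10, 12, 15, 20, 30, 60.
Test each divisor d:
33^1 ≡ 33 (mod 61)
33^2 ≡ 52 (mod 61)
33^3 ≡ 8 (mod 61)
33^4 ≡ 20 (mod 61)
33^5 ≡ 50 (mod 61)
33^6 ≡ 3 (mod 61)
33^10 ≡ 60 (mod 61)
33^12 ≡ 9 (mod 61)
33^15 ≡ 11 (mod 61)
33^20 ≡ 1 (mod 61) ✓
Therefore the multiplicative order of 33 modulo 61 is 20.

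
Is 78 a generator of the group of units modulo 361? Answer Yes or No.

Yes

φ(361) = φ(19^2) = 19·(19−1) = 342 = 2 · 3^2 · 19.
It suffices to check that the order of 78 is not a proper divisor of 342: compute 78^(342/q) for q ∈ {2, 3, 19}.
78^171 ≡ 360 (mod 361)  [q = 2: ≢ 1 ✓]
78^114 ≡ 292 (mod 361)  [q = 3: ≢ 1 ✓]
78^18 ≡ 20 (mod 361)  [q = 19: ≢ 1 ✓]
Every test exponent gives a nontrivial residue, hence 78 generates the full group.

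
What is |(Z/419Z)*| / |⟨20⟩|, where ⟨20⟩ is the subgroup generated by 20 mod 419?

2

The order of 20 must divide φ(419) = 419 − 1 = 418 = 2 · 11 · 19.
Divisors of 418: 1, 2, 11, 19, 22, 38, 209, 418.
Evaluate successive powers at the divisors of 418:
20^1 ≡ 20
20^2 ≡ 400
20^11 ≡ 49
20^19 ≡ 169
20^22 ≡ 306
20^38 ≡ 69
20^209 ≡ 1
So ord_419(20) = 209, hence |⟨20⟩| = 209.
The index is φ(419) / ord(20) = 418 / 209 = 2.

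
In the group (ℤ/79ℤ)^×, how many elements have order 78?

24

φ(79) = 79 − 1 = 78 = 2 · 3 · 13.
In a cyclic group of order 78, there are φ(d) elements of order d for each divisor d of 78, and zero for non-divisors.
78 = 2 · 3 · 13 divides 78, and φ(78) = 24.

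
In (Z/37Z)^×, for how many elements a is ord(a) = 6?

2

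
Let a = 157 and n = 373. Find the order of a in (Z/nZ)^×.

124

Since 157 ∈ (Z/373Z)^×, its order divides φ(373) = 373 − 1 = 372 = 2^2 · 3 · 31.
Divisors of 372: 1, 2, 3, 4, 6, 12, 31, 62, 93, 124, 186, 372.
Compute 157^d (mod 373) for the divisors d until we hit 1:
157^1 ≡ 157 (mod 373)
157^2 ≡ 31 (mod 373)
157^3 ≡ 18 (mod 373)
157^4 ≡ 215 (mod 373)
157^6 ≡ 324 (mod 373)
157^12 ≡ 163 (mod 373)
157^31 ≡ 104 (mod 373)
157^62 ≡ 372 (mod 373)
157^93 ≡ 269 (mod 373)
157^124 ≡ 1 (mod 373) ✓
Therefore the multiplicative order of 157 modulo 373 is 124.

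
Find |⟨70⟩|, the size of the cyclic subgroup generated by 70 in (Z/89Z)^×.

ord(70) | φ(89) = 89 − 1 = 88 = 2^3 · 11.
Divisors of 88: 1, 2, 4, 8, 11, 22, 44, 88.
Evaluate successive powers at the divisors of 88:
70^1 ≡ 70
70^2 ≡ 5
70^4 ≡ 25
70^8 ≡ 2
70^11 ≡ 77
70^22 ≡ 55
70^44 ≡ 88
70^88 ≡ 1
Therefore the multiplicative order of 70 modulo 89 is 88.

88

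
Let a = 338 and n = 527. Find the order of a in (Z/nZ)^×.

120

By Lagrange's theorem, ord_527(338) divides φ(527) = φ(17·31) = (17−1)·(31−1) = 16·30 = 480 = 2^5 · 3 · 5.
Divisors of 480: 1, 2, 3, 4, 5, 6, 8, 10, 12, 15, 16, 20, 24, 30, 32, 40, 48, 60, 80, 96, 120, 160, 240, 480.
Compute 338^d (mod 527) for the divisors d until we hit 1:
338^1 ≡ 338 (mod 527)
338^2 ≡ 412 (mod 527)
338^3 ≡ 128 (mod 527)
338^4 ≡ 50 (mod 527)
338^5 ≡ 36 (mod 527)
338^6 ≡ 47 (mod 527)
338^8 ≡ 392 (mod 527)
338^10 ≡ 242 (mod 527)
338^12 ≡ 101 (mod 527)
338^15 ≡ 280 (mod 527)
338^16 ≡ 307 (mod 527)
338^20 ≡ 67 (mod 527)
338^24 ≡ 188 (mod 527)
338^30 ≡ 404 (mod 527)
338^32 ≡ 443 (mod 527)
338^40 ≡ 273 (mod 527)
338^48 ≡ 35 (mod 527)
338^60 ≡ 373 (mod 527)
338^80 ≡ 222 (mod 527)
338^96 ≡ 171 (mod 527)
338^120 ≡ 1 (mod 527) ✓
So ord_527(338) = 120.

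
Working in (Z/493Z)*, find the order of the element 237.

14

Since 237 ∈ (Z/493Z)^×, its order divides φ(493) = φ(17·29) = (17−1)·(29−1) = 16·28 = 448 = 2^6 · 7.
Divisors of 448: 1, 2, 4, 7, 8, 14, 16, 28, 32, 56, 64, 112, 224, 448.
Compute 237^d (mod 493) for the divisors d until we hit 1:
237^1 ≡ 237 (mod 493)
237^2 ≡ 460 (mod 493)
237^4 ≡ 103 (mod 493)
237^7 ≡ 492 (mod 493)
237^8 ≡ 256 (mod 493)
237^14 ≡ 1 (mod 493) ✓
Therefore the multiplicative order of 237 modulo 493 is 14.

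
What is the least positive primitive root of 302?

φ(302) = φ(2)·φ(151) = 1·150 = 150 = 2 · 3 · 5^2.
Test candidates g = 2, 3, … against the prime factors q ∈ {2, 3, 5} of φ(302): g is a generator iff g^(150/q) ≢ 1 for every such q.
g = 2: gcd(2, 302) = 2 > 1, not a unit — skip.
g = 3: 3^75 ≡ 301; 3^50 ≡ 1 — hits 1, so not a primitive root.
g = 4: gcd(4, 302) = 2 > 1, not a unit — skip.
g = 5: 5^75 ≡ 1 — hits 1, so not a primitive root.
g = 6: gcd(6, 302) = 2 > 1, not a unit — skip.
g = 7: 7^75 ≡ 301; 7^50 ≡ 183; 7^30 ≡ 159 — none is 1, so 7 is a primitive root.
Hence the least primitive root of 302 is 7.

7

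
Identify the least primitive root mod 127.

3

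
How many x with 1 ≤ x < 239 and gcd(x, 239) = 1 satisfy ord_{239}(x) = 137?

0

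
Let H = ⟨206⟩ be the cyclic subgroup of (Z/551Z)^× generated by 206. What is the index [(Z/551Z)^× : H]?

Since 206 ∈ (Z/551Z)^×, its order divides φ(551) = φ(19·29) = (19−1)·(29−1) = 18·28 = 504 = 2^3 · 3^2 · 7.
Divisors of 504: 1, 2, 3, 4, 6, 7, 8, 9, 12, 14, 18, 21, 24, 28, 36, 42, 56, 63, 72, 84, 126, 168, 252, 504.
Evaluate successive powers at the divisors of 504:
206^1 ≡ 206 (mod 551)
206^2 ≡ 9 (mod 551)
206^3 ≡ 201 (mod 551)
206^4 ≡ 81 (mod 551)
206^6 ≡ 178 (mod 551)
206^7 ≡ 302 (mod 551)
206^8 ≡ 500 (mod 551)
206^9 ≡ 514 (mod 551)
206^12 ≡ 277 (mod 551)
206^14 ≡ 289 (mod 551)
206^18 ≡ 267 (mod 551)
206^21 ≡ 220 (mod 551)
206^24 ≡ 140 (mod 551)
206^28 ≡ 320 (mod 551)
206^36 ≡ 210 (mod 551)
206^42 ≡ 463 (mod 551)
206^56 ≡ 465 (mod 551)
206^63 ≡ 476 (mod 551)
206^72 ≡ 20 (mod 551)
206^84 ≡ 30 (mod 551)
206^126 ≡ 115 (mod 551)
206^168 ≡ 349 (mod 551)
206^252 ≡ 1 (mod 551) ✓
Thus |⟨206⟩| = ord(206) = 252.
Index = |(Z/551Z)^×| / |⟨206⟩| = 504 / 252 = 2.

2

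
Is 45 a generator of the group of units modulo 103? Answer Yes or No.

Yes

φ(103) = 103 − 1 = 102 = 2 · 3 · 17.
45 is a primitive root mod 103 iff 45^(φ(103)/q) ≢ 1 for every prime q | φ(103), i.e. q ∈ {2, 3, 17}.
45^51 ≡ 102 (mod 103)  [q = 2: ≢ 1 ✓]
45^34 ≡ 56 (mod 103)  [q = 3: ≢ 1 ✓]
45^6 ≡ 76 (mod 103)  [q = 17: ≢ 1 ✓]
Every test exponent gives a nontrivial residue, hence 45 generates the full group.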